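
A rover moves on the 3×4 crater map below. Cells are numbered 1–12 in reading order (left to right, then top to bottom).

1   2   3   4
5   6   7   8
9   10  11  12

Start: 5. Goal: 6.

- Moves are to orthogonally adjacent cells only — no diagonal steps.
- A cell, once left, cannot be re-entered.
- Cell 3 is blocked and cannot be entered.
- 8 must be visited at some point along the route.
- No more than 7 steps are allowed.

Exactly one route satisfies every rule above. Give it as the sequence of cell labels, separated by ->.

5 -> 9 -> 10 -> 11 -> 12 -> 8 -> 7 -> 6

The 7-move cap with required stops at 8 leaves no slack for detours.
Route from 5: down 1 to 9, right 3 to 12, up 1 to 8, left 2 to 6 — 7 moves in all.
Check: all required cells visited; 7 ≤ 7 moves.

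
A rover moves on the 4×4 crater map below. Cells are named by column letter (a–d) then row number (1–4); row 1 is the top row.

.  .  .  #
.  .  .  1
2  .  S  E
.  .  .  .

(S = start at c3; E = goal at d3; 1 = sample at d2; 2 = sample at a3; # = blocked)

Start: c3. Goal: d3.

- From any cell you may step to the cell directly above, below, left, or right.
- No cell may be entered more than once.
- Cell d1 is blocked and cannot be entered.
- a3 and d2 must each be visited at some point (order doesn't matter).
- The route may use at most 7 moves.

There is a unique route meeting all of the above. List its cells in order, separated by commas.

The 7-move cap with required stops at a3, d2 leaves no slack for detours.
Route from c3: 2× left (reaching a3), up to a2, 3× right (reaching d2), down to d3 — 7 moves in all.
Check: all required cells visited; 7 ≤ 7 moves.

c3, b3, a3, a2, b2, c2, d2, d3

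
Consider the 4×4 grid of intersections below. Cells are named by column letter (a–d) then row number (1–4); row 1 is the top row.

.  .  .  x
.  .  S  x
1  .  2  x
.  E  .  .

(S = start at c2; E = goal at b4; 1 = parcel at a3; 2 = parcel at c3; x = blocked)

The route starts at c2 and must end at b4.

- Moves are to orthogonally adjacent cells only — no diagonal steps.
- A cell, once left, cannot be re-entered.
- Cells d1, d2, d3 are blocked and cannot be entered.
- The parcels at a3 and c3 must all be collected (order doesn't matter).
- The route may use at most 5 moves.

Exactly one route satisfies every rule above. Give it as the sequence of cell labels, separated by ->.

c2 -> c3 -> b3 -> a3 -> a4 -> b4

Any route must reach a3 and c3 and still end at b4 within 5 moves, so the order of the required stops is forced.
Route from c2: down to c3, 2× left (reaching a3), down to a4, right to b4 — 5 moves in all.
Check: all required cells visited; 5 ≤ 5 moves.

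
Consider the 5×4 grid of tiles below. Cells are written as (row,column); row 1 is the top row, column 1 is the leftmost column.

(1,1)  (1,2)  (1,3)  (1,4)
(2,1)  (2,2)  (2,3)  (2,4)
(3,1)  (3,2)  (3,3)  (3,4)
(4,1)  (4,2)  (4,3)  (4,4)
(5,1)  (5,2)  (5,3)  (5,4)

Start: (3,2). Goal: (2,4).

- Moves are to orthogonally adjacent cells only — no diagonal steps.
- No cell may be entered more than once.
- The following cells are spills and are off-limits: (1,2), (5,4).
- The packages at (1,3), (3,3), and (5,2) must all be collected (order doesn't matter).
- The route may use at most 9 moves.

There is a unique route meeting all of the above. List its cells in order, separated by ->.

The budget equals the shortest possible length, so every move has to be on a shortest route through the required cells.
Route from (3,2): down 2 to (5,2), right 1 to (5,3), up 4 to (1,3), right 1 to (1,4), down 1 to (2,4) — 9 moves in all.
Check: all required cells visited; 9 ≤ 9 moves.

(3,2) -> (4,2) -> (5,2) -> (5,3) -> (4,3) -> (3,3) -> (2,3) -> (1,3) -> (1,4) -> (2,4)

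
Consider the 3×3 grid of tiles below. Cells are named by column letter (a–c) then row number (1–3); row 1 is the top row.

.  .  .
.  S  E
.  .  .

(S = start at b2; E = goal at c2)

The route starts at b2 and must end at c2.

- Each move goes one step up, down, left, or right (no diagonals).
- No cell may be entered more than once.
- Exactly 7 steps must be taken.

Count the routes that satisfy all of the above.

2

Need simple routes of exactly 7 moves from b2 to c2 (Manhattan distance 1, so 3 moves are spent on a detour and 3 undoing it).
Enumerating: b2 b1 a1 a2 a3 b3 c3 c2 | b2 b3 a3 a2 a1 b1 c1 c2.
That gives 2 routes.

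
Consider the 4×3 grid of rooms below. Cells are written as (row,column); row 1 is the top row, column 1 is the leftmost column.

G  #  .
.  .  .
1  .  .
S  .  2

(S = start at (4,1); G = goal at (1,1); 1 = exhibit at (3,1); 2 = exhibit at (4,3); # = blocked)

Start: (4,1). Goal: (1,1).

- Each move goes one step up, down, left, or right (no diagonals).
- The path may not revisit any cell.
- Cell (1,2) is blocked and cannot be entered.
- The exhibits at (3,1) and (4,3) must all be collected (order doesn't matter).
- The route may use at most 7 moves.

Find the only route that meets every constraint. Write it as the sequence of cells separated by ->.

(4,1) -> (4,2) -> (4,3) -> (3,3) -> (3,2) -> (3,1) -> (2,1) -> (1,1)

The 7-move cap with required stops at (3,1), (4,3) leaves no slack for detours.
Route from (4,1): 2× right (reaching (4,3)), up to (3,3), 2× left (reaching (3,1)), 2× up (reaching (1,1)) — 7 moves in all.
Check: all required cells visited; 7 ≤ 7 moves.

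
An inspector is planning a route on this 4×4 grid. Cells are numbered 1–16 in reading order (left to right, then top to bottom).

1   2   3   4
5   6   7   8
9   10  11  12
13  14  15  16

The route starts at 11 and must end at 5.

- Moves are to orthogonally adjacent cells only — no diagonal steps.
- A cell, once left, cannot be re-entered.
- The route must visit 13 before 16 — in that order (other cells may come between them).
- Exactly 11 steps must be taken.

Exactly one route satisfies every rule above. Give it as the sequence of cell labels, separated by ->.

The waypoints must appear in the order 13, 16, with no cell reused.
Route from 11: left 2 to 9, down 1 to 13, right 3 to 16, up 2 to 8, left 3 to 5 — 11 moves in all.
Check: order respected (13 at step 3, 16 at step 6); 11 moves as required.

11 -> 10 -> 9 -> 13 -> 14 -> 15 -> 16 -> 12 -> 8 -> 7 -> 6 -> 5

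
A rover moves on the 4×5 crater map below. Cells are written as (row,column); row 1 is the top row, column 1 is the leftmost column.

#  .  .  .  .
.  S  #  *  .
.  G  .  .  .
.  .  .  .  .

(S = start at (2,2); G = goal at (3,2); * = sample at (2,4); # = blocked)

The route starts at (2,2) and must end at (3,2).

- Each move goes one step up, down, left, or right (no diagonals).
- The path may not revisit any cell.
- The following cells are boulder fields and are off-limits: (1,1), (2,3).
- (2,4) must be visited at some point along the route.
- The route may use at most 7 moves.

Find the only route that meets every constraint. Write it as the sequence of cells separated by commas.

(2,2), (1,2), (1,3), (1,4), (2,4), (3,4), (3,3), (3,2)

The budget equals the shortest possible length, so every move has to be on a shortest route through the required cells.
Route from (2,2): up 1 to (1,2), right 2 to (1,4), down 2 to (3,4), left 2 to (3,2) — 7 moves in all.
Check: all required cells visited; 7 ≤ 7 moves.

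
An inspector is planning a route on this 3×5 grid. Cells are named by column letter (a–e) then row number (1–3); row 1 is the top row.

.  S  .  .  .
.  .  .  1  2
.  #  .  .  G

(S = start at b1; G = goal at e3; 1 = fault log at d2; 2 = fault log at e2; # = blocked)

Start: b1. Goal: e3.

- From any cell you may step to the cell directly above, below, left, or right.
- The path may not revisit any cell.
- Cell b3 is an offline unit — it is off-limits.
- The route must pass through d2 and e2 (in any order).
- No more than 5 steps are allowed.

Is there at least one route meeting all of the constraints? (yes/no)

One route that works: b1 → b2 → c2 → d2 → e2 → e3.

yes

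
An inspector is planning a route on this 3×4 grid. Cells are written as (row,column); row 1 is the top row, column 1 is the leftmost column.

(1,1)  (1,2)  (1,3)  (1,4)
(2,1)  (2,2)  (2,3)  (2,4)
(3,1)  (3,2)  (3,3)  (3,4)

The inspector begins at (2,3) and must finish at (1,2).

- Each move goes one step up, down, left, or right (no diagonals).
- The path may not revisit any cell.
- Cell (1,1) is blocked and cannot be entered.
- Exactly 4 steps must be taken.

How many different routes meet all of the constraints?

2

Need simple routes of exactly 4 moves from (2,3) to (1,2) (Manhattan distance 2, so 1 moves are spent on a detour and 1 undoing it).
Enumerating: (2,3) (3,3) (3,2) (2,2) (1,2) | (2,3) (2,4) (1,4) (1,3) (1,2).
That gives 2 routes.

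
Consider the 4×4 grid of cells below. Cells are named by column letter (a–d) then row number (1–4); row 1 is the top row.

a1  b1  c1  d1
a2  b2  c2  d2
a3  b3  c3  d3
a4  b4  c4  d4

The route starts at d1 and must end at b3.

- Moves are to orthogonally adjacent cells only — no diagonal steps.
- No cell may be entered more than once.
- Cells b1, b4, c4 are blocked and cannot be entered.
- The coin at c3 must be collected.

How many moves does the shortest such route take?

Any route passes through c3 somewhere between d1 and b3. Summing Manhattan distances along the two legs (d1 → c3 → b3) gives a lower bound of 3 + 1 = 4 moves.
A route of 4 moves achieves this: d1 → d2 → d3 → c3 → b3.
Since 4 matches the lower bound, it is optimal.

4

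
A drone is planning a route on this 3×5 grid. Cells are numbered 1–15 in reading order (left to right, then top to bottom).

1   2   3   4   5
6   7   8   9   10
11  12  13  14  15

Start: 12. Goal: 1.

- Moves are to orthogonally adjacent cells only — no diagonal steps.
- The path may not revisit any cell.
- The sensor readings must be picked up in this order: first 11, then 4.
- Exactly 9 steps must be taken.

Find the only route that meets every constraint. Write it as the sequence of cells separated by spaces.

The waypoints must appear in the order 11, 4, with no cell reused.
Route from 12: left 1 to 11, up 1 to 6, right 3 to 9, up 1 to 4, left 3 to 1 — 9 moves in all.
Check: order respected (11 at step 1, 4 at step 6); 9 moves as required.

12 11 6 7 8 9 4 3 2 1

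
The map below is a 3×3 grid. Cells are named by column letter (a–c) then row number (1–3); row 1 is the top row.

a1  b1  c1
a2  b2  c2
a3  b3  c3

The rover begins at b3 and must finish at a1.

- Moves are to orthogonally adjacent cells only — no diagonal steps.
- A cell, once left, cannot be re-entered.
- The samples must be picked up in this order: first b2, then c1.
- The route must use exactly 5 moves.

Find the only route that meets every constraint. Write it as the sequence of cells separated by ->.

b3 -> b2 -> c2 -> c1 -> b1 -> a1

The waypoints must appear in the order b2, c1, with no cell reused.
Route from b3: up to b2, right to c2, up to c1, 2× left (reaching a1) — 5 moves in all.
Check: order respected (b2 at step 1, c1 at step 3); 5 moves as required.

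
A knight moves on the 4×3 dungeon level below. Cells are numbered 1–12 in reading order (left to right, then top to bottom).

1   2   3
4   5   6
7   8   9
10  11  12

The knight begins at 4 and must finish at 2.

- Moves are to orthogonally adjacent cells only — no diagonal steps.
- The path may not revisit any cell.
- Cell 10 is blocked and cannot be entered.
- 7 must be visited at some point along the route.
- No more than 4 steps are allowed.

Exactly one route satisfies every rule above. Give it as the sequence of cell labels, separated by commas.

The budget equals the shortest possible length, so every move has to be on a shortest route through the required cells.
Route from 4: down to 7, right to 8, 2× up (reaching 2) — 4 moves in all.
Check: all required cells visited; 4 ≤ 4 moves.

4, 7, 8, 5, 2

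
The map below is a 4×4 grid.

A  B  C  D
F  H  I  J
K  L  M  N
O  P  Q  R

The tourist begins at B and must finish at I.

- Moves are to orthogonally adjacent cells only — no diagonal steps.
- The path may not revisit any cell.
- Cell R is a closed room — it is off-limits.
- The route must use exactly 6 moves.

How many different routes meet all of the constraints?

7

Need simple routes of exactly 6 moves from B to I (Manhattan distance 2, so 2 moves are spent on a detour and 2 undoing it).
Enumerating: B H L P Q M I | B H L M N J I | B H F K L M I | B A F K L H I | B A F K L M I | B A F H L M I | B C D J N M I.
That gives 7 routes.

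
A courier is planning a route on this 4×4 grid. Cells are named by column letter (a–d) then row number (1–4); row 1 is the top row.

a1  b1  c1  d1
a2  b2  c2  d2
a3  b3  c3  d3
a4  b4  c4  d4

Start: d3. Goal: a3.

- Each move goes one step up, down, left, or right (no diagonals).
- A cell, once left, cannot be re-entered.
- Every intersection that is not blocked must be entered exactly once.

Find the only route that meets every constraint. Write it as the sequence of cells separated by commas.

d3, d4, c4, c3, c2, d2, d1, c1, b1, a1, a2, b2, b3, b4, a4, a3

Need to visit all 16 open cells exactly once, starting at d3 and ending at a3.
Cell a1 has only two open neighbours (a2 and b1), so the path must pass straight through it: one of those is the cell it's entered from and the other is where it exits.
Route from d3: down to d4, left to c4, 2× up (reaching c2), right to d2, up to d1, 3× left (reaching a1), down to a2, right to b2, 2× down (reaching b4), left to a4, up to a3 — 15 moves in all.
Check: all 16 open cells covered.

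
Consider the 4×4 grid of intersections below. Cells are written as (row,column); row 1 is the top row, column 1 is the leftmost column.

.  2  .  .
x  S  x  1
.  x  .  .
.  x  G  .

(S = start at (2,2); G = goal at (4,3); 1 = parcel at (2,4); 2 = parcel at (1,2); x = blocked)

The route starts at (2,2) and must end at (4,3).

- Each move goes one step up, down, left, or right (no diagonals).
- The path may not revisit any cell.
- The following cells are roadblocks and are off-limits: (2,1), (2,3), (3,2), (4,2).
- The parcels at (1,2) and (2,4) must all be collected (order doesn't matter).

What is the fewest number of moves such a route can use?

Any route passes through (1,2) and (2,4) in some order between (2,2) and (4,3). Summing Manhattan distances along each leg and taking the cheapest ordering ((2,2) → (1,2) → (2,4) → (4,3)) gives a lower bound of 1 + 3 + 3 = 7 moves.
A route of 7 moves achieves this: (2,2) → (1,2) → (1,3) → (1,4) → (2,4) → (3,4) → (4,4) → (4,3).
Since 7 matches the lower bound, it is optimal.

7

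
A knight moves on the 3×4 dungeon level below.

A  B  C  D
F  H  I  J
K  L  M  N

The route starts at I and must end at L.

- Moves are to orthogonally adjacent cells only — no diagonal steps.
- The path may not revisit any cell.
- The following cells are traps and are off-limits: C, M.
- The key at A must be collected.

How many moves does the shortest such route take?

Any route passes through A somewhere between I and L. Summing Manhattan distances along the two legs (I → A → L) gives a lower bound of 3 + 3 = 6 moves.
A route of 6 moves achieves this: I → H → B → A → F → K → L.
Since 6 matches the lower bound, it is optimal.

6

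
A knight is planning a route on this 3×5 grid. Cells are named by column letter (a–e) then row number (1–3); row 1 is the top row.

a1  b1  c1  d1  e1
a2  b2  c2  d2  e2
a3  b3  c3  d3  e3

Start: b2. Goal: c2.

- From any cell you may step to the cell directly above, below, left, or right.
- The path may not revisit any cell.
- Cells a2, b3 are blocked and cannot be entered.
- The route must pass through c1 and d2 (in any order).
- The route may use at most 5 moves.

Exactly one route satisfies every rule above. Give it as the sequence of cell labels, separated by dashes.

b2 - b1 - c1 - d1 - d2 - c2

Any route must reach c1 and d2 and still end at c2 within 5 moves, so the order of the required stops is forced.
Route from b2: up 1 to b1, right 2 to d1, down 1 to d2, left 1 to c2 — 5 moves in all.
Check: all required cells visited; 5 ≤ 5 moves.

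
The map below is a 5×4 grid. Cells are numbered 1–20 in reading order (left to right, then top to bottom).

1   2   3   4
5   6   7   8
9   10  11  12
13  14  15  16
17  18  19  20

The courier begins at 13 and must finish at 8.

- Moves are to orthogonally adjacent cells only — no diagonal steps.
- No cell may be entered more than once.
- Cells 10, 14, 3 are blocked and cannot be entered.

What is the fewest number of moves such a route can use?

The Manhattan distance from 13 to 8 is |4−2| + |1−4| = 5, so at least 5 moves are needed.
A route of 5 moves achieves this: 13 → 9 → 5 → 6 → 7 → 8.
Since 5 matches the lower bound, it is optimal.

5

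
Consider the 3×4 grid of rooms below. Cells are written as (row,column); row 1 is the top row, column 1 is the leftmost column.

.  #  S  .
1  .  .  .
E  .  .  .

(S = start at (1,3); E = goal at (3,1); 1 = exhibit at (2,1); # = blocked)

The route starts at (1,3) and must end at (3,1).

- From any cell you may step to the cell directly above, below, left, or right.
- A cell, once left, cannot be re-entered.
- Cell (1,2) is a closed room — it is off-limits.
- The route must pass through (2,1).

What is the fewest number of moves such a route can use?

Any route passes through (2,1) somewhere between (1,3) and (3,1). Summing Manhattan distances along the two legs ((1,3) → (2,1) → (3,1)) gives a lower bound of 3 + 1 = 4 moves.
A route of 4 moves achieves this: (1,3) → (2,3) → (2,2) → (2,1) → (3,1).
Since 4 matches the lower bound, it is optimal.

4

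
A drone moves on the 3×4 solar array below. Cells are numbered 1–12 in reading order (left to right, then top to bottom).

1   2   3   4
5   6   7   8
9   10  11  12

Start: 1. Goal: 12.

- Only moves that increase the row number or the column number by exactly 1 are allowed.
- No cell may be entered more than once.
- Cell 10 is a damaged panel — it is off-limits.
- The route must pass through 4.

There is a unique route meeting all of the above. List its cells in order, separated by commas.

Moves only go right or down, so the column and row indices never decrease.
Route from 1: 3× right (reaching 4), 2× down (reaching 12) — 5 moves in all.
Check: all required cells visited.

1, 2, 3, 4, 8, 12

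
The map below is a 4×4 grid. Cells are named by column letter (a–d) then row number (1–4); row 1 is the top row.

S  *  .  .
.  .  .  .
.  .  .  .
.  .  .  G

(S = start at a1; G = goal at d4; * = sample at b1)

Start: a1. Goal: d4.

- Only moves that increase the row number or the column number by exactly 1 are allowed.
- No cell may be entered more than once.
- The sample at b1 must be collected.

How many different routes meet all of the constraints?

10

A right/down-only route from a1 to d4 makes exactly 3 down-moves and 3 right-moves in some order.
With no other constraints that would be C(6,3) = 20 routes.
Split at b1 and multiply the segment counts: a1→b1: 1; b1→d4: 10; product = 10.
That gives 10 routes.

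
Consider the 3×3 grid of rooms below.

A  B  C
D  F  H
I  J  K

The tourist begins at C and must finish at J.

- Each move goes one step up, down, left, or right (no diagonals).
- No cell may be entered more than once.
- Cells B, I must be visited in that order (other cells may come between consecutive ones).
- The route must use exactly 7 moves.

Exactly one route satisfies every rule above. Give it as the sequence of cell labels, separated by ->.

The waypoints must appear in the order B, I, with no cell reused.
Route from C: down 1 to H, left 1 to F, up 1 to B, left 1 to A, down 2 to I, right 1 to J — 7 moves in all.
Check: order respected (B at step 3, I at step 6); 7 moves as required.

C -> H -> F -> B -> A -> D -> I -> J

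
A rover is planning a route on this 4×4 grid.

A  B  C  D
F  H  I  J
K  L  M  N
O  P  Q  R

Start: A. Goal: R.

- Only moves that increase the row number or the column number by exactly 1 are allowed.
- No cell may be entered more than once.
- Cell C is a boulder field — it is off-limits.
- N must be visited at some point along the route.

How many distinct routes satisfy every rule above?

A right/down-only route from A to R makes exactly 3 down-moves and 3 right-moves in some order.
With no other constraints that would be C(6,3) = 20 routes.
Split at N and multiply the segment counts (each segment already excludes blocked cells): A→N: 7; N→R: 1; product = 7.
That gives 7 routes.

7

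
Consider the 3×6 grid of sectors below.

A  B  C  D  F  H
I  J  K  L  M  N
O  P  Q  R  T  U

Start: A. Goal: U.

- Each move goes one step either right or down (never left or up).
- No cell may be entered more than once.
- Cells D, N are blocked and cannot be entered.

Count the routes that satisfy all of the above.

12

A right/down-only route from A to U makes exactly 2 down-moves and 5 right-moves in some order.
With no other constraints that would be C(7,2) = 21 routes.
Subtract routes through each blocked cell (inclusion–exclusion for overlaps): − through D: 6 − through N: 6 + through D&N: 3 → 12.
That gives 12 routes.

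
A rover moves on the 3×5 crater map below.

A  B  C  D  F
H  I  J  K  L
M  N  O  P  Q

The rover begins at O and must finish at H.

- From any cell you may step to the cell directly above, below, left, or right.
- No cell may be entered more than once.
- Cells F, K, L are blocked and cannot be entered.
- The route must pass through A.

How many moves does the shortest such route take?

Any route passes through A somewhere between O and H. Summing Manhattan distances along the two legs (O → A → H) gives a lower bound of 4 + 1 = 5 moves.
A route of 5 moves achieves this: O → J → C → B → A → H.
Since 5 matches the lower bound, it is optimal.

5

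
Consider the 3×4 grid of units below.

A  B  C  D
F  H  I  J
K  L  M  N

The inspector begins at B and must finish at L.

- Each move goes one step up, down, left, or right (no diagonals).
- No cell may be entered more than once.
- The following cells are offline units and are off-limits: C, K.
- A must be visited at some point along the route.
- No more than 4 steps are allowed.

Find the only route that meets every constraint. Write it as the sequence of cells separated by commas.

The budget equals the shortest possible length, so every move has to be on a shortest route through the required cells.
Route from B: left 1 to A, down 1 to F, right 1 to H, down 1 to L — 4 moves in all.
Check: all required cells visited; 4 ≤ 4 moves.

B, A, F, H, L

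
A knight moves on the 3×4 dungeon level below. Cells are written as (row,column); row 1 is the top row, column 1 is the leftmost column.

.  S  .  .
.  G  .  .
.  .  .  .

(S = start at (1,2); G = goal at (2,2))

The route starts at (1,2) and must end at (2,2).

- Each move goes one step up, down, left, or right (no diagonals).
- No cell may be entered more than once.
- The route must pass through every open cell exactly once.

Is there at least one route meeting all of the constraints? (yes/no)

yes

One route that works: (1,2) → (1,1) → (2,1) → (3,1) → (3,2) → (3,3) → (3,4) → (2,4) → (1,4) → (1,3) → (2,3) → (2,2).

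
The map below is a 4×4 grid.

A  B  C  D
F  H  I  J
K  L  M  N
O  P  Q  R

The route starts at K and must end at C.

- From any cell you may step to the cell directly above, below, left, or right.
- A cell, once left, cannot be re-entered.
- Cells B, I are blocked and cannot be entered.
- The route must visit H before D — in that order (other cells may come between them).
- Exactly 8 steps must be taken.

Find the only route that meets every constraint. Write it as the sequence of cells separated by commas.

The waypoints must appear in the order H, D, with no cell reused.
Route from K: up 1 to F, right 1 to H, down 1 to L, right 2 to N, up 2 to D, left 1 to C — 8 moves in all.
Check: order respected (H at step 2, D at step 7); 8 moves as required.

K, F, H, L, M, N, J, D, C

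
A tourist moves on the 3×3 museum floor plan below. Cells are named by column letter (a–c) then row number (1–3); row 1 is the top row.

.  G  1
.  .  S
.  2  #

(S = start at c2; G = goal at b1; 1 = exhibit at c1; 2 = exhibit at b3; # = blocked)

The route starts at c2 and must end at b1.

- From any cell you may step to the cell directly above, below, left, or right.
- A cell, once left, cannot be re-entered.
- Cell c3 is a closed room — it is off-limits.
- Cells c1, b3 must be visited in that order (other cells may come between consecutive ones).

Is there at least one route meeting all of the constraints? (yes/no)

no

Even ignoring the required order, no revisit-free route from c2 to b1 manages to pass through all of c1 and b3: branching out from c2, every path either misses one of them or, having collected them, can no longer reach b1 without re-entering a cell.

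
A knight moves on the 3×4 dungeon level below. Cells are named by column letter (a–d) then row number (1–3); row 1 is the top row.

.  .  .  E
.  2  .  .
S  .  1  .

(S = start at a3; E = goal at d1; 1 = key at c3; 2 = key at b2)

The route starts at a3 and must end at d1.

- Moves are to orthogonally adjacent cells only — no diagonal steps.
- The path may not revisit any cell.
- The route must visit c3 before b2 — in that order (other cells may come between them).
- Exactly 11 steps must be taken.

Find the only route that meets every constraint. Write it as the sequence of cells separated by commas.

The waypoints must appear in the order c3, b2, with no cell reused.
Route from a3: 3× right (reaching d3), up to d2, 3× left (reaching a2), up to a1, 3× right (reaching d1) — 11 moves in all.
Check: order respected (1 at step 2, 2 at step 6); 11 moves as required.

a3, b3, c3, d3, d2, c2, b2, a2, a1, b1, c1, d1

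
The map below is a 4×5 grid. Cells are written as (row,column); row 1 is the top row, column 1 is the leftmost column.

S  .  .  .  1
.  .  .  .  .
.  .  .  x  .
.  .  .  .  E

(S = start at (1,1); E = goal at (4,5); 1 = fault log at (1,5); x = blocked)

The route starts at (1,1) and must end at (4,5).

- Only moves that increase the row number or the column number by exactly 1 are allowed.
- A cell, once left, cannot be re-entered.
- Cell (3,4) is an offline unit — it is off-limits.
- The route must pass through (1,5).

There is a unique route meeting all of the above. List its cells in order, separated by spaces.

(1,1) (1,2) (1,3) (1,4) (1,5) (2,5) (3,5) (4,5)

Moves only go right or down, so the column and row indices never decrease.
Route from (1,1): 4× right (reaching (1,5)), 3× down (reaching (4,5)) — 7 moves in all.
Check: all required cells visited.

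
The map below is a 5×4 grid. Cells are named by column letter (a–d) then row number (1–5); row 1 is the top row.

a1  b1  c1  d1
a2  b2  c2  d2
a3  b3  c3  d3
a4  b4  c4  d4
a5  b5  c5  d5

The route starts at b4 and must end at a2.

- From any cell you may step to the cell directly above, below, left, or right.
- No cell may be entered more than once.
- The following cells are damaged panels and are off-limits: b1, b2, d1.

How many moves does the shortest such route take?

3

The Manhattan distance from b4 to a2 is |4−2| + |2−1| = 3, so at least 3 moves are needed.
A route of 3 moves achieves this: b4 → b3 → a3 → a2.
Since 3 matches the lower bound, it is optimal.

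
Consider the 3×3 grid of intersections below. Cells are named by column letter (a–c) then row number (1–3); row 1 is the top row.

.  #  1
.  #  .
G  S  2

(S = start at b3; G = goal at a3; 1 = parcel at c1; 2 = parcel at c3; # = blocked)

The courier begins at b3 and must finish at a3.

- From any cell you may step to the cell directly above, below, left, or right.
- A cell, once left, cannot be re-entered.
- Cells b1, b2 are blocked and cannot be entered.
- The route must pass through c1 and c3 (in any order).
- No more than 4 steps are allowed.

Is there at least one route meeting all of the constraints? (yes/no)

c1 must be visited but has only one open neighbour (c2), and it is neither the start nor the goal — the route would have to enter and leave through c2, re-entering it.

no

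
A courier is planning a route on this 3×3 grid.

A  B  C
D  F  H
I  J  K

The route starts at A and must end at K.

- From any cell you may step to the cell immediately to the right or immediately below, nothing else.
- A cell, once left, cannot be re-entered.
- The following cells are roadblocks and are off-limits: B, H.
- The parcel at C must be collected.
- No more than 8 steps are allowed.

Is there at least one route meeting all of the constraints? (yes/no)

no

Every right/down route from A to C runs into a blocked cell, so that leg cannot be completed.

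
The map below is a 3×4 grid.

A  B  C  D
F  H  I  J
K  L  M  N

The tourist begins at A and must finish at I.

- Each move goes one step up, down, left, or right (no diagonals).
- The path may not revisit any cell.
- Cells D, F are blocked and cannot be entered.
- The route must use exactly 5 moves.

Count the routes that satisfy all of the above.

1

Need simple routes of exactly 5 moves from A to I (Manhattan distance 3, so 1 moves are spent on a detour and 1 undoing it).
Enumerating: A B H L M I.
That gives 1 route.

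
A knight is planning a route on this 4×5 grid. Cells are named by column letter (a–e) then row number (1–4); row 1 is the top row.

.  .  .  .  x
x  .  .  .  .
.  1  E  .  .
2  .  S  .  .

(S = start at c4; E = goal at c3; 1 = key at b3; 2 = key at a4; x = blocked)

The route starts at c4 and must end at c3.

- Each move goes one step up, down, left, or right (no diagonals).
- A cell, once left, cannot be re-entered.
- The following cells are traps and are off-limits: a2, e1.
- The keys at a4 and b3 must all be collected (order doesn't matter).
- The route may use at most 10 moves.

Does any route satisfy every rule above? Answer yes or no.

yes

One route that works: c4 → b4 → a4 → a3 → b3 → c3.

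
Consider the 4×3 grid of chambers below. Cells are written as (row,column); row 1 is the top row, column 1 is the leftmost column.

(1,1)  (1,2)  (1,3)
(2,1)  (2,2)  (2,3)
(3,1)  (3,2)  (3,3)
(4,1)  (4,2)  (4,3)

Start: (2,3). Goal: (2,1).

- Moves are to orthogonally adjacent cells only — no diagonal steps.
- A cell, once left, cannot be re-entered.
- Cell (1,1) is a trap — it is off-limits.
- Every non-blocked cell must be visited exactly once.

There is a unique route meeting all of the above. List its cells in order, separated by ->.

(2,3) -> (1,3) -> (1,2) -> (2,2) -> (3,2) -> (3,3) -> (4,3) -> (4,2) -> (4,1) -> (3,1) -> (2,1)

Need to visit all 11 open cells exactly once, starting at (2,3) and ending at (2,1).
Route from (2,3): up to (1,3), left to (1,2), 2× down (reaching (3,2)), right to (3,3), down to (4,3), 2× left (reaching (4,1)), 2× up (reaching (2,1)) — 10 moves in all.
Check: all 11 open cells covered.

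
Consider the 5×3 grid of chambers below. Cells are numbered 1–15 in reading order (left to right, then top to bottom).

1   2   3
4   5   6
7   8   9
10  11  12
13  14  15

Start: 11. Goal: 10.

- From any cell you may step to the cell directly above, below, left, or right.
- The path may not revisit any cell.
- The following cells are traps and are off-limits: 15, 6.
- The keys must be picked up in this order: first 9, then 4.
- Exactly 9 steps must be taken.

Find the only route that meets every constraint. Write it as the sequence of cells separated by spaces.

The waypoints must appear in the order 9, 4, with no cell reused.
Route from 11: right to 12, up to 9, left to 8, 2× up (reaching 2), left to 1, 3× down (reaching 10) — 9 moves in all.
Check: order respected (9 at step 2, 4 at step 7); 9 moves as required.

11 12 9 8 5 2 1 4 7 10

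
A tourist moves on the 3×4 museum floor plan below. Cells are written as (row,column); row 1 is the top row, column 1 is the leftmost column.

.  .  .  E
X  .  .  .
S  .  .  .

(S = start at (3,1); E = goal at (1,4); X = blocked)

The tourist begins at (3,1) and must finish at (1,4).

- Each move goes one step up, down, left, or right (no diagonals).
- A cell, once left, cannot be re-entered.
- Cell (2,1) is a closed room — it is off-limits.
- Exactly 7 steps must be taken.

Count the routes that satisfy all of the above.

4

Need simple routes of exactly 7 moves from (3,1) to (1,4) (Manhattan distance 5, so 1 moves are spent on a detour and 1 undoing it).
Enumerating: (3,1) (3,2) (2,2) (1,2) (1,3) (2,3) (2,4) (1,4) | (3,1) (3,2) (2,2) (2,3) (3,3) (3,4) (2,4) (1,4) | (3,1) (3,2) (3,3) (2,3) (2,2) (1,2) (1,3) (1,4) | (3,1) (3,2) (3,3) (3,4) (2,4) (2,3) (1,3) (1,4).
That gives 4 routes.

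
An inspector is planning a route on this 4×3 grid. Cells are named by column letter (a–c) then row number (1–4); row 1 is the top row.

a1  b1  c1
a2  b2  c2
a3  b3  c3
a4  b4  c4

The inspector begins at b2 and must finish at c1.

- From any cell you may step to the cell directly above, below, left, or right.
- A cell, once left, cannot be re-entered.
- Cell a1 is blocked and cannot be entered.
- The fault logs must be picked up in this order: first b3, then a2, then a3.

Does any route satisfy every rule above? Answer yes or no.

no

Ignoring the required order, 3 revisit-free routes from b2 to c1 pass through all of b3, a2, and a3; the waypoint orders that occur are a2 → a3 → b3 (3) — never b3 → a2 → a3.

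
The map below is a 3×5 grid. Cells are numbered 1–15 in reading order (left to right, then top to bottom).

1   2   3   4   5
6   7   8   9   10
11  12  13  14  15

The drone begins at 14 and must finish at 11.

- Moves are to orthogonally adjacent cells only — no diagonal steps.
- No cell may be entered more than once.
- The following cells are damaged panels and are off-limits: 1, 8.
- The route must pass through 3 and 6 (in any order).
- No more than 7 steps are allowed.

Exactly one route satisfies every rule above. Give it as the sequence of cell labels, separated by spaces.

The budget equals the shortest possible length, so every move has to be on a shortest route through the required cells.
Route from 14: up 2 to 4, left 2 to 2, down 1 to 7, left 1 to 6, down 1 to 11 — 7 moves in all.
Check: all required cells visited; 7 ≤ 7 moves.

14 9 4 3 2 7 6 11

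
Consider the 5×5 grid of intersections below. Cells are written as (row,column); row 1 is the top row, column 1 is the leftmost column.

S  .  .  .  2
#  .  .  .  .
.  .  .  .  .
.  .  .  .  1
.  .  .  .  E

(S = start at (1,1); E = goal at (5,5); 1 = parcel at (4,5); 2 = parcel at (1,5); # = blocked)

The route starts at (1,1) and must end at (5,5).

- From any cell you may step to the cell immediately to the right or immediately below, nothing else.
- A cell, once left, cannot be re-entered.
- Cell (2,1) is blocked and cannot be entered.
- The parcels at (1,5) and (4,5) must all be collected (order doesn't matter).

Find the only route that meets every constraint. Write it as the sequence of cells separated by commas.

(1,1), (1,2), (1,3), (1,4), (1,5), (2,5), (3,5), (4,5), (5,5)

Moves only go right or down, so the column and row indices never decrease.
Route from (1,1): 4× right (reaching (1,5)), 4× down (reaching (5,5)) — 8 moves in all.
Check: all required cells visited.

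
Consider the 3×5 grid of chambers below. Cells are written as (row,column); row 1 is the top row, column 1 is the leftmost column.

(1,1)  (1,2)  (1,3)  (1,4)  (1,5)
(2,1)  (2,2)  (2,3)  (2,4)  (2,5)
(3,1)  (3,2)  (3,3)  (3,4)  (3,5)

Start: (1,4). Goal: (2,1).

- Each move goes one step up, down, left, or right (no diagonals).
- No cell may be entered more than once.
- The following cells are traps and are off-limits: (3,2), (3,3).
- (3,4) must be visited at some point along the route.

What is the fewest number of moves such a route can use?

8

Any route passes through (3,4) somewhere between (1,4) and (2,1). Summing Manhattan distances along the two legs ((1,4) → (3,4) → (2,1)) gives a lower bound of 2 + 4 = 6 moves.
The shortest route satisfying every rule uses 8 moves: (1,4) → (1,5) → (2,5) → (3,5) → (3,4) → (2,4) → (2,3) → (2,2) → (2,1).
The bound of 6 isn't tight here; checking systematically, no route of length 6 through 7 satisfies every constraint, so 8 is the minimum.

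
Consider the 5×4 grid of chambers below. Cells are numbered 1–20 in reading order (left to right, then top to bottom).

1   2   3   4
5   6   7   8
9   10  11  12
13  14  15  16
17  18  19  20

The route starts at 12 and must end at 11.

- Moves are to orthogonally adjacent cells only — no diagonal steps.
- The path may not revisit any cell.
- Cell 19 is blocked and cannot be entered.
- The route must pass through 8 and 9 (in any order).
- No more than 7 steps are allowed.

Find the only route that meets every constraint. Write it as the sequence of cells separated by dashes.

Any route must reach 8 and 9 and still end at 11 within 7 moves, so the order of the required stops is forced.
Route from 12: up 1 to 8, left 3 to 5, down 1 to 9, right 2 to 11 — 7 moves in all.
Check: all required cells visited; 7 ≤ 7 moves.

12 - 8 - 7 - 6 - 5 - 9 - 10 - 11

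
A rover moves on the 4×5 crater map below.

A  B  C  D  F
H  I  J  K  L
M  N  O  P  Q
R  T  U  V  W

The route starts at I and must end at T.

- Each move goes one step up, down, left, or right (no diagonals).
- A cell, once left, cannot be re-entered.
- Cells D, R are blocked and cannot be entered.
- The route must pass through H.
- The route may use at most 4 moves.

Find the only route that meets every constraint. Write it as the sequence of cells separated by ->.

Any route must reach H and still end at T within 4 moves, so the order of the required stops is forced.
Route from I: left 1 to H, down 1 to M, right 1 to N, down 1 to T — 4 moves in all.
Check: all required cells visited; 4 ≤ 4 moves.

I -> H -> M -> N -> T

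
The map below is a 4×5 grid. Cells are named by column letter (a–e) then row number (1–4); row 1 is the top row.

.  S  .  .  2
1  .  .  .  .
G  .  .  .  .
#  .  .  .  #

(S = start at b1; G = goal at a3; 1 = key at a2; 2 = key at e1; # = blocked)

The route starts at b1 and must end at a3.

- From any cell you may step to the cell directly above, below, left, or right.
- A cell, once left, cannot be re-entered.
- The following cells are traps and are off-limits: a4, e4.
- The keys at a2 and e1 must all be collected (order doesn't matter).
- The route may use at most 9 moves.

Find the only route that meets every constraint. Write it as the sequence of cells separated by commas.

The 9-move cap with required stops at a2, e1 leaves no slack for detours.
Route from b1: right 3 to e1, down 1 to e2, left 4 to a2, down 1 to a3 — 9 moves in all.
Check: all required cells visited; 9 ≤ 9 moves.

b1, c1, d1, e1, e2, d2, c2, b2, a2, a3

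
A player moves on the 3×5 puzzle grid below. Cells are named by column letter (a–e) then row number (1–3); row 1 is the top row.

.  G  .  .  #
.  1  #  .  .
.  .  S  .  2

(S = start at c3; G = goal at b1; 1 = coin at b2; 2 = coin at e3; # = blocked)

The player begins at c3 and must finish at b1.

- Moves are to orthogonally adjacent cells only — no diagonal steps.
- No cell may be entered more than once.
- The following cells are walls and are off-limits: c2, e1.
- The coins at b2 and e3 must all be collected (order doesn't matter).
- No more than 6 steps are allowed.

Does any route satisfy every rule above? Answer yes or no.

no

Even ignoring the no-revisit rule, getting from c3 to b1, taking the cheapest ordering c3 → e3 → b2 → b1 needs at least 2 + 4 + 1 = 7 moves (Manhattan distance per leg), which exceeds the 6-move limit.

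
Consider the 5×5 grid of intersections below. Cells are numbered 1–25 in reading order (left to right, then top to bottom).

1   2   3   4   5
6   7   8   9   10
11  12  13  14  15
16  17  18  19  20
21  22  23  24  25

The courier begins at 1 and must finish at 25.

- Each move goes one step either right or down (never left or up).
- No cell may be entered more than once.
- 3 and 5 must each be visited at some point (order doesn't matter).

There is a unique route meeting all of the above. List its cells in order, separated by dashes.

1 - 2 - 3 - 4 - 5 - 10 - 15 - 20 - 25

Moves only go right or down, so the column and row indices never decrease.
Route from 1: right 4 to 5, down 4 to 25 — 8 moves in all.
Check: all required cells visited.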